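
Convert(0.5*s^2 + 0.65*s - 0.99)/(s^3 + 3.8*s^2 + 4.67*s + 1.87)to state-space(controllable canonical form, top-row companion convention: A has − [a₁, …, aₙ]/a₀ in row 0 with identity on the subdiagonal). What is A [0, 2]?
Reachable canonical form for den = s^3 + 3.8*s^2 + 4.67*s + 1.87: top row of A = -[a₁,a₂,...,aₙ]/a₀, ones on the subdiagonal, zeros elsewhere.
A = [[-3.8, -4.67, -1.87], [1, 0, 0], [0, 1, 0]].
A[0,2] = -1.87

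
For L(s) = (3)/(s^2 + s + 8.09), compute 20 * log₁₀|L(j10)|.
Substitute s = j*10: L(j10) = -0.0322588 - 0.00350982j.
|L(j10)| = sqrt(Re² + Im²) = 0.03245.
20*log₁₀(0.03245) = -29.78 dB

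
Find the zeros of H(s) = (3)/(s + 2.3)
Numerator is a nonzero constant (3) → Zeros: none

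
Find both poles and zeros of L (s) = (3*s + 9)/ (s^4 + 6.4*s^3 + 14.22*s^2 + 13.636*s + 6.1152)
Set denominator = 0: s^4 + 6.4*s^3 + 14.22*s^2 + 13.636*s + 6.1152 = (s + 2.6)(s + 2.4)(s^2 + 1.4*s + 0.98) = 0 → Poles: -0.7 + 0.7j, -0.7 - 0.7j, -2.4, -2.6
Set numerator = 0: 3*s + 9 = 0 → Zeros: -3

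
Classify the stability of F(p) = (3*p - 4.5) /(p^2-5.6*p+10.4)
Denominator: p^2 - 5.6*p + 10.4. Poles: 2.8 + 1.6j, 2.8 - 1.6j. Unstable (2 pole(s) in RHP)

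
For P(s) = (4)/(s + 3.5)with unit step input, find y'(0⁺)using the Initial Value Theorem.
IVT: y'(0⁺) = lim_{s→∞} s²·Y(s) = lim_{s→∞} s·P(s).
deg(num) = 0, deg(den) = 1, relative degree = 1, so s·P(s) → (leading num)/(leading den) = 4/1 = 4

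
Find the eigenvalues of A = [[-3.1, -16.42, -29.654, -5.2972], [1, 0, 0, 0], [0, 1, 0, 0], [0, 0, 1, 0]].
Eigenvalues solve det(λI - A) = 0.
Characteristic polynomial: λ^4 + 3.1*λ^3 + 16.42*λ^2 + 29.654*λ + 5.2972 = 0.
Factor: (λ + 0.2)(λ + 1.9)(λ^2 + λ + 13.94) = 0.
Roots: -0.2, -0.5 + 3.7j, -0.5 - 3.7j, -1.9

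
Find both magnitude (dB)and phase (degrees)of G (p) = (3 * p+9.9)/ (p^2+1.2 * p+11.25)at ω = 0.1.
Substitute p = j*0.1: G(j0.1) = 0.880967 + 0.017285j.
|G| = 20*log₁₀(sqrt(Re²+Im²)) = -1.10 dB.
∠G = atan2(Im, Re) = 1.12°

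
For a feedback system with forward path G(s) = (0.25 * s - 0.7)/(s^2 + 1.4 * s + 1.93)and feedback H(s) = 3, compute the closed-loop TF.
Closed-loop T = G/(1+GH).
Numerator: G_num * H_den = 0.25*s - 0.7.
Denominator: G_den * H_den + G_num * H_num = (s^2 + 1.4*s + 1.93) + (0.75*s - 2.1) = s^2 + 2.15*s - 0.17.
T(s) = (0.25*s - 0.7)/(s^2 + 2.15*s - 0.17)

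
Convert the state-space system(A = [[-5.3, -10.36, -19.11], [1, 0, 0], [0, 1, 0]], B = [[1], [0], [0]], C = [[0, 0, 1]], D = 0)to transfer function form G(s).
G(s) = C(sI - A)⁻¹B + D.
Characteristic polynomial det(sI - A) = s^3 + 5.3*s^2 + 10.36*s + 19.11.
Numerator from C·adj(sI-A)·B + D·det(sI-A) = 1.
G(s) = (1)/(s^3 + 5.3*s^2 + 10.36*s + 19.11)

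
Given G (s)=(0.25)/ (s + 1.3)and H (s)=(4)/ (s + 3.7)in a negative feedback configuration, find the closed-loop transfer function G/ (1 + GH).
Closed-loop T = G/(1+GH).
Numerator: G_num * H_den = 0.25*s + 0.925.
Denominator: G_den * H_den + G_num * H_num = (s^2 + 5*s + 4.81) + (1) = s^2 + 5*s + 5.81.
T(s) = (0.25*s + 0.925)/(s^2 + 5*s + 5.81)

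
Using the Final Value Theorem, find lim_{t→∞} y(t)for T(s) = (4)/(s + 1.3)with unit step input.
FVT: lim_{t→∞} y(t) = lim_{s→0} s*Y(s) where Y(s) = T(s)/s.
= lim_{s→0} T(s) = T(0) = num(0)/den(0) = 4/1.3 = 3.077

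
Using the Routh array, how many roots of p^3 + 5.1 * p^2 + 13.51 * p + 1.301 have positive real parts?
Routh array:
p^3: [1, 13.51]; p^2: [5.1, 1.301]; p^1: [13.2549]; p^0: [1.301]
First column: [1, 5.1, 13.2549, 1.301]. Sign changes = RHP roots = 0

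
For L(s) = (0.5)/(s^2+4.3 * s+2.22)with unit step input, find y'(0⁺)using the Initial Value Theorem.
IVT: y'(0⁺) = lim_{s→∞} s²·Y(s) = lim_{s→∞} s·L(s).
deg(num) = 0, deg(den) = 2, relative degree = 2 ≥ 2, so s·L(s) → 0. Initial slope = 0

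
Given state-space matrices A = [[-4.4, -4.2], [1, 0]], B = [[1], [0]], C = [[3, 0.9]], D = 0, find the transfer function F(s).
F(s) = C(sI - A)⁻¹B + D.
Characteristic polynomial det(sI - A) = s^2 + 4.4*s + 4.2.
Numerator from C·adj(sI-A)·B + D·det(sI-A) = 3*s + 0.9.
F(s) = (3*s + 0.9)/(s^2 + 4.4*s + 4.2)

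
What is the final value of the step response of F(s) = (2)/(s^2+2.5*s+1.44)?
FVT: lim_{t→∞} y(t) = lim_{s→0} s*Y(s) where Y(s) = F(s)/s.
= lim_{s→0} F(s) = F(0) = num(0)/den(0) = 2/1.44 = 1.389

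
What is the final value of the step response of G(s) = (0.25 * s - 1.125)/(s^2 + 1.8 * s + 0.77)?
FVT: lim_{t→∞} y(t) = lim_{s→0} s*Y(s) where Y(s) = G(s)/s.
= lim_{s→0} G(s) = G(0) = num(0)/den(0) = -1.125/0.77 = -1.461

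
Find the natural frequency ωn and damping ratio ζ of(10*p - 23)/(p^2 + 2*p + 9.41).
Underdamped: complex pole -1 + 2.9j. ωn = |pole| = 3.068, ζ = -Re(pole)/ωn = 0.326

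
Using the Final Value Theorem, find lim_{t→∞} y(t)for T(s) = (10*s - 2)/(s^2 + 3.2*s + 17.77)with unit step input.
FVT: lim_{t→∞} y(t) = lim_{s→0} s*Y(s) where Y(s) = T(s)/s.
= lim_{s→0} T(s) = T(0) = num(0)/den(0) = -2/17.77 = -0.1125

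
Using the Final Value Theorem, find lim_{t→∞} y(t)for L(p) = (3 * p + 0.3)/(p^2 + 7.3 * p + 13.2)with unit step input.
FVT: lim_{t→∞} y(t) = lim_{p→0} p*Y(p) where Y(p) = L(p)/p.
= lim_{p→0} L(p) = L(0) = num(0)/den(0) = 0.3/13.2 = 0.02273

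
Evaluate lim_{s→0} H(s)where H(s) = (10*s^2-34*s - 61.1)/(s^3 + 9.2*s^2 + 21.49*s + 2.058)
DC gain = H(0) = num(0)/den(0) = -61.1/2.058 = -29.69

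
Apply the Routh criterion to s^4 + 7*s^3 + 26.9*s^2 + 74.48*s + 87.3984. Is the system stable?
Routh array:
s^4: [1, 26.9, 87.3984]; s^3: [7, 74.48]; s^2: [16.26, 87.3984]; s^1: [36.8546]; s^0: [87.3984]
First column: [1, 7, 16.26, 36.8546, 87.3984]. Sign changes = 0.
Yes, stable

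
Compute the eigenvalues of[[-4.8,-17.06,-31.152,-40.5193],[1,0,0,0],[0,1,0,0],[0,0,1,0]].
Eigenvalues solve det(λI - A) = 0.
Characteristic polynomial: λ^4 + 4.8*λ^3 + 17.06*λ^2 + 31.152*λ + 40.5193 = 0.
Factor: (λ^2 + 1.2*λ + 6.61)(λ^2 + 3.6*λ + 6.13) = 0.
Roots: -0.6 + 2.5j, -0.6 - 2.5j, -1.8 + 1.7j, -1.8 - 1.7j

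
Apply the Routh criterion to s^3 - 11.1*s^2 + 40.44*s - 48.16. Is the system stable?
Routh array:
s^3: [1, 40.44]; s^2: [-11.1, -48.16]; s^1: [36.1013]; s^0: [-48.16]
First column: [1, -11.1, 36.1013, -48.16]. Sign changes = 3.
No, unstable (3 RHP root(s))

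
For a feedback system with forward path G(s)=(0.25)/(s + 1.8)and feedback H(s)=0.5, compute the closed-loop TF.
Closed-loop T = G/(1+GH).
Numerator: G_num * H_den = 0.25.
Denominator: G_den * H_den + G_num * H_num = (s + 1.8) + (0.125) = s + 1.925.
T(s) = (0.25)/(s + 1.925)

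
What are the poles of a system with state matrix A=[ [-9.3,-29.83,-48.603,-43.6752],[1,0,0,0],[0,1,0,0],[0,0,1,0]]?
Eigenvalues solve det(λI - A) = 0.
Characteristic polynomial: λ^4 + 9.3*λ^3 + 29.83*λ^2 + 48.603*λ + 43.6752 = 0.
Factor: (λ + 4.8)(λ + 2.7)(λ^2 + 1.8*λ + 3.37) = 0.
Roots: -0.9 + 1.6j, -0.9 - 1.6j, -2.7, -4.8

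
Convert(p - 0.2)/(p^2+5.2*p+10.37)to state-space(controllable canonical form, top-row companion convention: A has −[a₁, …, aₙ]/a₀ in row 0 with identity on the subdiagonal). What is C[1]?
Reachable canonical form: C = numerator coefficients (right-aligned, zero-padded to length n).
num = p - 0.2, C = [[1, -0.2]].
C[1] = -0.2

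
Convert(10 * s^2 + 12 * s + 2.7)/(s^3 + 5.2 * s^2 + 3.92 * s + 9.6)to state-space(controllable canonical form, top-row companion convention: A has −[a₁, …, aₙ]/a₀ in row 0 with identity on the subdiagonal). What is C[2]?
Reachable canonical form: C = numerator coefficients (right-aligned, zero-padded to length n).
num = 10*s^2 + 12*s + 2.7, C = [[10, 12, 2.7]].
C[2] = 2.7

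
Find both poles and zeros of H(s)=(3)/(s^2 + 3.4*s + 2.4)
Set denominator = 0: s^2 + 3.4*s + 2.4 = (s + 2.4)(s + 1) = 0 → Poles: -1, -2.4
Numerator is a nonzero constant (3) → Zeros: none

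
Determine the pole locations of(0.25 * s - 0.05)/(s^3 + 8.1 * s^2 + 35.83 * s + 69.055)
Set denominator = 0: s^3 + 8.1*s^2 + 35.83*s + 69.055 = (s + 3.5)(s^2 + 4.6*s + 19.73) = 0 → Poles: -2.3 + 3.8j, -2.3 - 3.8j, -3.5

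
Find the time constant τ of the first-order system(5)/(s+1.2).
First-order system: τ = -1/pole. Pole = -1.2. τ = -1/(-1.2) = 0.8333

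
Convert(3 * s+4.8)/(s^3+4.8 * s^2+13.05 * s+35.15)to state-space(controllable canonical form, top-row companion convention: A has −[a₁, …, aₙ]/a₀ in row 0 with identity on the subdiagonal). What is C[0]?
Reachable canonical form: C = numerator coefficients (right-aligned, zero-padded to length n).
num = 3*s + 4.8, C = [[0, 3, 4.8]].
C[0] = 0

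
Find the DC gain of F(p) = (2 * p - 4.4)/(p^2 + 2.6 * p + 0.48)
DC gain = F(0) = num(0)/den(0) = -4.4/0.48 = -9.167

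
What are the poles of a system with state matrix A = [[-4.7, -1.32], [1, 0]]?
Eigenvalues solve det(λI - A) = 0.
Characteristic polynomial: λ^2 + 4.7*λ + 1.32 = 0.
Factor: (λ + 4.4)(λ + 0.3) = 0.
Roots: -0.3, -4.4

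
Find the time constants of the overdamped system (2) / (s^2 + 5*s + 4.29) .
Overdamped: real poles at -3.9, -1.1. τ = -1/pole → τ₁ = 0.2564, τ₂ = 0.9091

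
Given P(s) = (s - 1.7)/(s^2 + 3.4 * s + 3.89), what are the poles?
Set denominator = 0: s^2 + 3.4*s + 3.89 = 0 → Poles: -1.7 + 1j, -1.7 - 1j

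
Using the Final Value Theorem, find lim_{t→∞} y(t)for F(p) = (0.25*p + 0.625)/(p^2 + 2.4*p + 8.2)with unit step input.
FVT: lim_{t→∞} y(t) = lim_{p→0} p*Y(p) where Y(p) = F(p)/p.
= lim_{p→0} F(p) = F(0) = num(0)/den(0) = 0.625/8.2 = 0.07622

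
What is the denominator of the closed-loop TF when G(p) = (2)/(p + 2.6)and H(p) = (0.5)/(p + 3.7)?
Characteristic poly = G_den * H_den + G_num * H_num = (p^2 + 6.3*p + 9.62) + (1) = p^2 + 6.3*p + 10.62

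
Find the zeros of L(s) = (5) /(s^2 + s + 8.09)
Numerator is a nonzero constant (5) → Zeros: none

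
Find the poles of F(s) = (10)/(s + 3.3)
Set denominator = 0: s + 3.3 = 0 → Poles: -3.3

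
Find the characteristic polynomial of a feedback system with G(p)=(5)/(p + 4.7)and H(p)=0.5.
Characteristic poly = G_den * H_den + G_num * H_num = (p + 4.7) + (2.5) = p + 7.2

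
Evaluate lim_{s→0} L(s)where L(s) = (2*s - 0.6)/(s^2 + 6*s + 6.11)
DC gain = L(0) = num(0)/den(0) = -0.6/6.11 = -0.0982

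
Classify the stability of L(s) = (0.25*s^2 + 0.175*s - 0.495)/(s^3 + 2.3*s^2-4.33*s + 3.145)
Denominator: s^3 + 2.3*s^2 - 4.33*s + 3.145 = (s + 3.7)(s^2 - 1.4*s + 0.85). Poles: -3.7, 0.7 + 0.6j, 0.7 - 0.6j. Unstable (2 pole(s) in RHP)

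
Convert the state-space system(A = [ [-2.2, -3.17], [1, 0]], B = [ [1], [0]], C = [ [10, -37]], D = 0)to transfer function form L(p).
L(p) = C(pI - A)⁻¹B + D.
Characteristic polynomial det(pI - A) = p^2 + 2.2*p + 3.17.
Numerator from C·adj(pI-A)·B + D·det(pI-A) = 10*p - 37.
L(p) = (10*p - 37)/(p^2 + 2.2*p + 3.17)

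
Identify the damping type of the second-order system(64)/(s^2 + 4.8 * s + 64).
Standard form: ωn²/(s²+2ζωn·s+ωn²) gives ωn=8, ζ=0.3.
Underdamped (ζ = 0.3 < 1)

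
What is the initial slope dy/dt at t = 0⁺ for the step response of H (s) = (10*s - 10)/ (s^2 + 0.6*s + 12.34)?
IVT: y'(0⁺) = lim_{s→∞} s²·Y(s) = lim_{s→∞} s·H(s).
deg(num) = 1, deg(den) = 2, relative degree = 1, so s·H(s) → (leading num)/(leading den) = 10/1 = 10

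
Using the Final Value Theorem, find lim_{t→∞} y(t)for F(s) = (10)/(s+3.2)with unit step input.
FVT: lim_{t→∞} y(t) = lim_{s→0} s*Y(s) where Y(s) = F(s)/s.
= lim_{s→0} F(s) = F(0) = num(0)/den(0) = 10/3.2 = 3.125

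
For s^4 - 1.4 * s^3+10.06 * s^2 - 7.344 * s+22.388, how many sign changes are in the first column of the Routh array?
Routh array:
s^4: [1, 10.06, 22.388]; s^3: [-1.4, -7.344]; s^2: [4.81429, 22.388]; s^1: [-0.833543]; s^0: [22.388]
First column: [1, -1.4, 4.81429, -0.833543, 22.388]. Sign changes = 4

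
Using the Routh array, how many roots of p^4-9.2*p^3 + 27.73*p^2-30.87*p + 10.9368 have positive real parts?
Routh array:
p^4: [1, 27.73, 10.9368]; p^3: [-9.2, -30.87]; p^2: [24.3746, 10.9368]; p^1: [-26.742]; p^0: [10.9368]
First column: [1, -9.2, 24.3746, -26.742, 10.9368]. Sign changes = RHP roots = 4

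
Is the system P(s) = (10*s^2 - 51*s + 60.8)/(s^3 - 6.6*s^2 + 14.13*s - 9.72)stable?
Denominator: s^3 - 6.6*s^2 + 14.13*s - 9.72 = (s - 2.7)(s - 1.5)(s - 2.4). Poles: 1.5, 2.4, 2.7. All Re(p)<0: No (unstable)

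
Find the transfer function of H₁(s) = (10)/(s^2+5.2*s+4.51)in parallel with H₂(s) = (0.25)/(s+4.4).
Parallel: H = H₁ + H₂ = (n₁·d₂ + n₂·d₁)/(d₁·d₂).
n₁·d₂ = 10*s + 44. n₂·d₁ = 0.25*s^2 + 1.3*s + 1.1275. Sum = 0.25*s^2 + 11.3*s + 45.1275. d₁·d₂ = s^3 + 9.6*s^2 + 27.39*s + 19.844.
H(s) = (0.25*s^2 + 11.3*s + 45.1275)/(s^3 + 9.6*s^2 + 27.39*s + 19.844)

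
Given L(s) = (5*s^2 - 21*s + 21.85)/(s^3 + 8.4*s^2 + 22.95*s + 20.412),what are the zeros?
Set numerator = 0: 5*s^2 - 21*s + 21.85 = 5*(s - 2.3)(s - 1.9) = 0 → Zeros: 1.9, 2.3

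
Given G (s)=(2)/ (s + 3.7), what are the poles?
Set denominator = 0: s + 3.7 = 0 → Poles: -3.7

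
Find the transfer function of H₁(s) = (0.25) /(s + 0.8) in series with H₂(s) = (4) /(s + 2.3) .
Series: H = H₁ · H₂ = (n₁·n₂)/(d₁·d₂).
Num: n₁·n₂ = 1. Den: d₁·d₂ = s^2 + 3.1*s + 1.84.
H(s) = (1)/(s^2 + 3.1*s + 1.84)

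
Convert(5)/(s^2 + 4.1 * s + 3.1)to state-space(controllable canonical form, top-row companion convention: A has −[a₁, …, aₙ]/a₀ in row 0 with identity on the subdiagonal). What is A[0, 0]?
Reachable canonical form for den = s^2 + 4.1*s + 3.1: top row of A = -[a₁,a₂,...,aₙ]/a₀, ones on the subdiagonal, zeros elsewhere.
A = [[-4.1, -3.1], [1, 0]].
A[0,0] = -4.1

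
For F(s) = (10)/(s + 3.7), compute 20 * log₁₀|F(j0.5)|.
Substitute s = j*0.5: F(j0.5) = 2.65423 - 0.35868j.
|F(j0.5)| = sqrt(Re² + Im²) = 2.678.
20*log₁₀(2.678) = 8.56 dB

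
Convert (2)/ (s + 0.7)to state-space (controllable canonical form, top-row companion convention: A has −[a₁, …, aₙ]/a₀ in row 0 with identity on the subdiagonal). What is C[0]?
Reachable canonical form: C = numerator coefficients (right-aligned, zero-padded to length n).
num = 2, C = [[2]].
C[0] = 2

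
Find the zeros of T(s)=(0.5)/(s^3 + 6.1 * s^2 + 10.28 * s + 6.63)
Numerator is a nonzero constant (0.5) → Zeros: none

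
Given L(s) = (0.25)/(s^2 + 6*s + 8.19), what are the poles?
Set denominator = 0: s^2 + 6*s + 8.19 = (s + 2.1)(s + 3.9) = 0 → Poles: -2.1, -3.9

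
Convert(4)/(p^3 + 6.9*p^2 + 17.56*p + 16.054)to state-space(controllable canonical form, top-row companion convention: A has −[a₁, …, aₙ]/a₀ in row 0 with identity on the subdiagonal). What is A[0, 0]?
Reachable canonical form for den = p^3 + 6.9*p^2 + 17.56*p + 16.054: top row of A = -[a₁,a₂,...,aₙ]/a₀, ones on the subdiagonal, zeros elsewhere.
A = [[-6.9, -17.56, -16.054], [1, 0, 0], [0, 1, 0]].
A[0,0] = -6.9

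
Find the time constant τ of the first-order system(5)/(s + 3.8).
First-order system: τ = -1/pole. Pole = -3.8. τ = -1/(-3.8) = 0.2632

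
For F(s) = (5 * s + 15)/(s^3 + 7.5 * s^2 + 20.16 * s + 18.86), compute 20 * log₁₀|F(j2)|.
Substitute s = j*2: F(j2) = 0.133569 - 0.510147j.
|F(j2)| = sqrt(Re² + Im²) = 0.5273.
20*log₁₀(0.5273) = -5.56 dB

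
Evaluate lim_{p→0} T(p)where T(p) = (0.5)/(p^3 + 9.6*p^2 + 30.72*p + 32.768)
DC gain = T(0) = num(0)/den(0) = 0.5/32.768 = 0.01526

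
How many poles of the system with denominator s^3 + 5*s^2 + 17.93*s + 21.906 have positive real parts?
s^3 + 5*s^2 + 17.93*s + 21.906 = (s + 1.8)(s^2 + 3.2*s + 12.17). Poles: -1.6 + 3.1j, -1.6 - 3.1j, -1.8. RHP poles (Re>0): 0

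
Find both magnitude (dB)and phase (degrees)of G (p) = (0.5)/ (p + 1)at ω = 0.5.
Substitute p = j*0.5: G(j0.5) = 0.4 - 0.2j.
|G| = 20*log₁₀(sqrt(Re²+Im²)) = -6.99 dB.
∠G = atan2(Im, Re) = -26.57°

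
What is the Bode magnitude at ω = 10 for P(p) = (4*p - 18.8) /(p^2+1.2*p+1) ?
Substitute p = j*10: P(j10) = 0.235415 - 0.375505j.
|P(j10)| = sqrt(Re² + Im²) = 0.4432.
20*log₁₀(0.4432) = -7.07 dB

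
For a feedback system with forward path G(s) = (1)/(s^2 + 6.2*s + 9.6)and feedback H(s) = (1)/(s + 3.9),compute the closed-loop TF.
Closed-loop T = G/(1+GH).
Numerator: G_num * H_den = s + 3.9.
Denominator: G_den * H_den + G_num * H_num = (s^3 + 10.1*s^2 + 33.78*s + 37.44) + (1) = s^3 + 10.1*s^2 + 33.78*s + 38.44.
T(s) = (s + 3.9)/(s^3 + 10.1*s^2 + 33.78*s + 38.44)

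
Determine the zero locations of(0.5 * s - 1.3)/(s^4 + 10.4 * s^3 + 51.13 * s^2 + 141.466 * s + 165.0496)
Set numerator = 0: 0.5*s - 1.3 = 0 → Zeros: 2.6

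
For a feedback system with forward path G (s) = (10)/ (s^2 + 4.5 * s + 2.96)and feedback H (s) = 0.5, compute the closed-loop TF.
Closed-loop T = G/(1+GH).
Numerator: G_num * H_den = 10.
Denominator: G_den * H_den + G_num * H_num = (s^2 + 4.5*s + 2.96) + (5) = s^2 + 4.5*s + 7.96.
T(s) = (10)/(s^2 + 4.5*s + 7.96)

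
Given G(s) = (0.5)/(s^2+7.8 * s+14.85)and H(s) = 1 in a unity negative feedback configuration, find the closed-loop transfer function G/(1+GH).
Closed-loop T = G/(1+GH).
Numerator: G_num * H_den = 0.5.
Denominator: G_den * H_den + G_num * H_num = (s^2 + 7.8*s + 14.85) + (0.5) = s^2 + 7.8*s + 15.35.
T(s) = (0.5)/(s^2 + 7.8*s + 15.35)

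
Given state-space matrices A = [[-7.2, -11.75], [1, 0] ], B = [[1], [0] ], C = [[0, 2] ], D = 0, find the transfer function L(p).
L(p) = C(pI - A)⁻¹B + D.
Characteristic polynomial det(pI - A) = p^2 + 7.2*p + 11.75.
Numerator from C·adj(pI-A)·B + D·det(pI-A) = 2.
L(p) = (2)/(p^2 + 7.2*p + 11.75)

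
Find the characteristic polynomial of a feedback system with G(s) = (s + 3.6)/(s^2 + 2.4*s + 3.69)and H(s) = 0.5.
Characteristic poly = G_den * H_den + G_num * H_num = (s^2 + 2.4*s + 3.69) + (0.5*s + 1.8) = s^2 + 2.9*s + 5.49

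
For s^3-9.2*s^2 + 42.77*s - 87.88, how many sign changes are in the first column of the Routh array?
Routh array:
s^3: [1, 42.77]; s^2: [-9.2, -87.88]; s^1: [33.2178]; s^0: [-87.88]
First column: [1, -9.2, 33.2178, -87.88]. Sign changes = 3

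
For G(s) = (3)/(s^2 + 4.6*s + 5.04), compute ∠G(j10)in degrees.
Substitute s = j*10: G(j10) = -0.0255879 - 0.0123951j.
∠G(j10) = atan2(Im, Re) = atan2(-0.0123951, -0.0255879) = -154.15°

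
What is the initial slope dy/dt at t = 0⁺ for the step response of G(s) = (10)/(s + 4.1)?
IVT: y'(0⁺) = lim_{s→∞} s²·Y(s) = lim_{s→∞} s·G(s).
deg(num) = 0, deg(den) = 1, relative degree = 1, so s·G(s) → (leading num)/(leading den) = 10/1 = 10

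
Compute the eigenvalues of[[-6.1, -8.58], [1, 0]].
Eigenvalues solve det(λI - A) = 0.
Characteristic polynomial: λ^2 + 6.1*λ + 8.58 = 0.
Factor: (λ + 3.9)(λ + 2.2) = 0.
Roots: -2.2, -3.9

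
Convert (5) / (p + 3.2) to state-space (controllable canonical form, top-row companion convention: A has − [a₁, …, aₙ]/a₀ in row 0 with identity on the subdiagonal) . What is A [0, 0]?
Reachable canonical form for den = p + 3.2: top row of A = -[a₁,a₂,...,aₙ]/a₀, ones on the subdiagonal, zeros elsewhere.
A = [[-3.2]].
A[0,0] = -3.2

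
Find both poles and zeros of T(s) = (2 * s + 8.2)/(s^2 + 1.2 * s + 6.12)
Set denominator = 0: s^2 + 1.2*s + 6.12 = 0 → Poles: -0.6 + 2.4j, -0.6 - 2.4j
Set numerator = 0: 2*s + 8.2 = 0 → Zeros: -4.1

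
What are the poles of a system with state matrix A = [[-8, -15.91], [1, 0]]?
Eigenvalues solve det(λI - A) = 0.
Characteristic polynomial: λ^2 + 8*λ + 15.91 = 0.
Factor: (λ + 3.7)(λ + 4.3) = 0.
Roots: -3.7, -4.3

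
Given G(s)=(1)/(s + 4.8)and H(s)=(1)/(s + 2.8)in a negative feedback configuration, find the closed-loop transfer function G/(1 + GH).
Closed-loop T = G/(1+GH).
Numerator: G_num * H_den = s + 2.8.
Denominator: G_den * H_den + G_num * H_num = (s^2 + 7.6*s + 13.44) + (1) = s^2 + 7.6*s + 14.44.
T(s) = (s + 2.8)/(s^2 + 7.6*s + 14.44)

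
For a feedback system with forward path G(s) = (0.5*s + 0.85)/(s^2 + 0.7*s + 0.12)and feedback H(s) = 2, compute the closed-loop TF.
Closed-loop T = G/(1+GH).
Numerator: G_num * H_den = 0.5*s + 0.85.
Denominator: G_den * H_den + G_num * H_num = (s^2 + 0.7*s + 0.12) + (s + 1.7) = s^2 + 1.7*s + 1.82.
T(s) = (0.5*s + 0.85)/(s^2 + 1.7*s + 1.82)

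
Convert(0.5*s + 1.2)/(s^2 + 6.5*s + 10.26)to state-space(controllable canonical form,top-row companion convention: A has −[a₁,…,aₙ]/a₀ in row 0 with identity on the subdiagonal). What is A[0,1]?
Reachable canonical form for den = s^2 + 6.5*s + 10.26: top row of A = -[a₁,a₂,...,aₙ]/a₀, ones on the subdiagonal, zeros elsewhere.
A = [[-6.5, -10.26], [1, 0]].
A[0,1] = -10.26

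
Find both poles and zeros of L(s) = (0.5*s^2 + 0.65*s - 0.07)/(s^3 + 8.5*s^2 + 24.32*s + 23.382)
Set denominator = 0: s^3 + 8.5*s^2 + 24.32*s + 23.382 = (s + 2.7)(s^2 + 5.8*s + 8.66) = 0 → Poles: -2.7, -2.9 + 0.5j, -2.9 - 0.5j
Set numerator = 0: 0.5*s^2 + 0.65*s - 0.07 = 0.5*(s - 0.1)(s + 1.4) = 0 → Zeros: -1.4, 0.1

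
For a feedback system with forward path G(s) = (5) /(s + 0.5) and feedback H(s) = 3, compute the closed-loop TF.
Closed-loop T = G/(1+GH).
Numerator: G_num * H_den = 5.
Denominator: G_den * H_den + G_num * H_num = (s + 0.5) + (15) = s + 15.5.
T(s) = (5)/(s + 15.5)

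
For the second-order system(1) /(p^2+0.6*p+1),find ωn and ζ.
Standard form: ωn²/(p²+2ζωn·p+ωn²).
const=1=ωn² → ωn=1, p coeff=0.6=2ζωn → ζ=0.3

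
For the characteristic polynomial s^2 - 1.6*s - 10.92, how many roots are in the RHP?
s^2 - 1.6*s - 10.92 = (s - 4.2)(s + 2.6). Poles: -2.6, 4.2. RHP poles (Re>0): 1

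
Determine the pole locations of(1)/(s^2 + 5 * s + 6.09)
Set denominator = 0: s^2 + 5*s + 6.09 = (s + 2.1)(s + 2.9) = 0 → Poles: -2.1, -2.9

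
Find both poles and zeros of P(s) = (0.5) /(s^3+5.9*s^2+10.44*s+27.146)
Set denominator = 0: s^3 + 5.9*s^2 + 10.44*s + 27.146 = (s + 4.9)(s^2 + s + 5.54) = 0 → Poles: -0.5 + 2.3j, -0.5 - 2.3j, -4.9
Numerator is a nonzero constant (0.5) → Zeros: none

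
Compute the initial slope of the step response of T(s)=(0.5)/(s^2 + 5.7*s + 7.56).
IVT: y'(0⁺) = lim_{s→∞} s²·Y(s) = lim_{s→∞} s·T(s).
deg(num) = 0, deg(den) = 2, relative degree = 2 ≥ 2, so s·T(s) → 0. Initial slope = 0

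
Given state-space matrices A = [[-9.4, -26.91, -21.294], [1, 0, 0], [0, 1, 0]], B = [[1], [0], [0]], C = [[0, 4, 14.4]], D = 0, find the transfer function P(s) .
P(s) = C(sI - A)⁻¹B + D.
Characteristic polynomial det(sI - A) = s^3 + 9.4*s^2 + 26.91*s + 21.294.
Numerator from C·adj(sI-A)·B + D·det(sI-A) = 4*s + 14.4.
P(s) = (4*s + 14.4)/(s^3 + 9.4*s^2 + 26.91*s + 21.294)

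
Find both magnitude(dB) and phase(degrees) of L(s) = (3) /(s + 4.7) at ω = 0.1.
Substitute s = j*0.1: L(j0.1) = 0.638009 - 0.0135747j.
|L| = 20*log₁₀(sqrt(Re²+Im²)) = -3.90 dB.
∠L = atan2(Im, Re) = -1.22°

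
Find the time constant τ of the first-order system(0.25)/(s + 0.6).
First-order system: τ = -1/pole. Pole = -0.6. τ = -1/(-0.6) = 1.667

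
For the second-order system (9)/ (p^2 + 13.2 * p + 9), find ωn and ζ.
Standard form: ωn²/(p²+2ζωn·p+ωn²).
const=9=ωn² → ωn=3, p coeff=13.2=2ζωn → ζ=2.2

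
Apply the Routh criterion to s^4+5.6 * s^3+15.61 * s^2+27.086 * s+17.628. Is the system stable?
Routh array:
s^4: [1, 15.61, 17.628]; s^3: [5.6, 27.086]; s^2: [10.7732, 17.628]; s^1: [17.9228]; s^0: [17.628]
First column: [1, 5.6, 10.7732, 17.9228, 17.628]. Sign changes = 0.
Yes, stable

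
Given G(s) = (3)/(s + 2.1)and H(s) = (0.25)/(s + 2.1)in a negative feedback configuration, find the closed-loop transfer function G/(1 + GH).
Closed-loop T = G/(1+GH).
Numerator: G_num * H_den = 3*s + 6.3.
Denominator: G_den * H_den + G_num * H_num = (s^2 + 4.2*s + 4.41) + (0.75) = s^2 + 4.2*s + 5.16.
T(s) = (3*s + 6.3)/(s^2 + 4.2*s + 5.16)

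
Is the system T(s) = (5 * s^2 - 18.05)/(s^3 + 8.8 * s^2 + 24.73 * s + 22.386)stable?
Denominator: s^3 + 8.8*s^2 + 24.73*s + 22.386 = (s + 2.1)(s + 2.6)(s + 4.1). Poles: -2.1, -2.6, -4.1. All Re(p)<0: Yes (stable)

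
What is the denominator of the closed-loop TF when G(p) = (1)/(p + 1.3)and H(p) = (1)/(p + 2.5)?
Characteristic poly = G_den * H_den + G_num * H_num = (p^2 + 3.8*p + 3.25) + (1) = p^2 + 3.8*p + 4.25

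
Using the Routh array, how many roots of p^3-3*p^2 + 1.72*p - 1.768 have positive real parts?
Routh array:
p^3: [1, 1.72]; p^2: [-3, -1.768]; p^1: [1.13067]; p^0: [-1.768]
First column: [1, -3, 1.13067, -1.768]. Sign changes = RHP roots = 3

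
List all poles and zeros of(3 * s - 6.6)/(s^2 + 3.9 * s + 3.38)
Set denominator = 0: s^2 + 3.9*s + 3.38 = (s + 1.3)(s + 2.6) = 0 → Poles: -1.3, -2.6
Set numerator = 0: 3*s - 6.6 = 0 → Zeros: 2.2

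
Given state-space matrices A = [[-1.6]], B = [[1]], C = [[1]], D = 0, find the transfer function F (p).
F(p) = C(pI - A)⁻¹B + D.
Characteristic polynomial det(pI - A) = p + 1.6.
Numerator from C·adj(pI-A)·B + D·det(pI-A) = 1.
F(p) = (1)/(p + 1.6)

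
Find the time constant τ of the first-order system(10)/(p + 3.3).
First-order system: τ = -1/pole. Pole = -3.3. τ = -1/(-3.3) = 0.303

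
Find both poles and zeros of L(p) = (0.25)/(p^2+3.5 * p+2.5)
Set denominator = 0: p^2 + 3.5*p + 2.5 = (p + 1)(p + 2.5) = 0 → Poles: -1, -2.5
Numerator is a nonzero constant (0.25) → Zeros: none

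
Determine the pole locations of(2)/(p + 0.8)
Set denominator = 0: p + 0.8 = 0 → Poles: -0.8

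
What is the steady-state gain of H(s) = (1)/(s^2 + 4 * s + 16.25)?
DC gain = H(0) = num(0)/den(0) = 1/16.25 = 0.06154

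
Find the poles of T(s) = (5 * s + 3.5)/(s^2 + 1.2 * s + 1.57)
Set denominator = 0: s^2 + 1.2*s + 1.57 = 0 → Poles: -0.6 + 1.1j, -0.6 - 1.1j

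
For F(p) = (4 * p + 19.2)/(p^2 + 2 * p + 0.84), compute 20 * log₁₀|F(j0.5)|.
Substitute p = j*0.5: F(j0.5) = 9.88651 - 13.367j.
|F(j0.5)| = sqrt(Re² + Im²) = 16.63.
20*log₁₀(16.63) = 24.42 dB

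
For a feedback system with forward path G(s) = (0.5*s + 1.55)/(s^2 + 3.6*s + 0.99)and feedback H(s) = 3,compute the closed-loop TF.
Closed-loop T = G/(1+GH).
Numerator: G_num * H_den = 0.5*s + 1.55.
Denominator: G_den * H_den + G_num * H_num = (s^2 + 3.6*s + 0.99) + (1.5*s + 4.65) = s^2 + 5.1*s + 5.64.
T(s) = (0.5*s + 1.55)/(s^2 + 5.1*s + 5.64)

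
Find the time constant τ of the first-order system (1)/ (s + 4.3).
First-order system: τ = -1/pole. Pole = -4.3. τ = -1/(-4.3) = 0.2326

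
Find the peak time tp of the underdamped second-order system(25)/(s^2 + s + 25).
Standard form: ωn²/(s²+2ζωn·s+ωn²) → ωn = 5, ζ = 0.1.
ωd = ωn·√(1-ζ²) = 5·√(1-0.1²) = 4.975.
tp = π/ωd = π/4.975 = 0.6315 s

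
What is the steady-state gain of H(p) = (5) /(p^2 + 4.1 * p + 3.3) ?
DC gain = H(0) = num(0)/den(0) = 5/3.3 = 1.515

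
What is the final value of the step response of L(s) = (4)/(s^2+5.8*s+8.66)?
FVT: lim_{t→∞} y(t) = lim_{s→0} s*Y(s) where Y(s) = L(s)/s.
= lim_{s→0} L(s) = L(0) = num(0)/den(0) = 4/8.66 = 0.4619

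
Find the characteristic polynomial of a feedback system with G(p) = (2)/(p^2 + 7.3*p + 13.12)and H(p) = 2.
Characteristic poly = G_den * H_den + G_num * H_num = (p^2 + 7.3*p + 13.12) + (4) = p^2 + 7.3*p + 17.12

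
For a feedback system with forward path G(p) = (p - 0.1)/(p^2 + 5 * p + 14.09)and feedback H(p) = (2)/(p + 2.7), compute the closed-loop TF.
Closed-loop T = G/(1+GH).
Numerator: G_num * H_den = p^2 + 2.6*p - 0.27.
Denominator: G_den * H_den + G_num * H_num = (p^3 + 7.7*p^2 + 27.59*p + 38.043) + (2*p - 0.2) = p^3 + 7.7*p^2 + 29.59*p + 37.843.
T(p) = (p^2 + 2.6*p - 0.27)/(p^3 + 7.7*p^2 + 29.59*p + 37.843)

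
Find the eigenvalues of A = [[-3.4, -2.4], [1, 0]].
Eigenvalues solve det(λI - A) = 0.
Characteristic polynomial: λ^2 + 3.4*λ + 2.4 = 0.
Factor: (λ + 2.4)(λ + 1) = 0.
Roots: -1, -2.4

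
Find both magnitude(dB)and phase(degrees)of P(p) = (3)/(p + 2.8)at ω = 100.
Substitute p = j*100: P(j100) = 0.000839342 - 0.0299765j.
|P| = 20*log₁₀(sqrt(Re²+Im²)) = -30.46 dB.
∠P = atan2(Im, Re) = -88.40°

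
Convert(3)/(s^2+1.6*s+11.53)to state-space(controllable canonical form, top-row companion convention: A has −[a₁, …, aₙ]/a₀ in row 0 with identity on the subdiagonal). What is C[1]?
Reachable canonical form: C = numerator coefficients (right-aligned, zero-padded to length n).
num = 3, C = [[0, 3]].
C[1] = 3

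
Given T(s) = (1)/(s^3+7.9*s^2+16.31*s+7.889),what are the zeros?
Numerator is a nonzero constant (1) → Zeros: none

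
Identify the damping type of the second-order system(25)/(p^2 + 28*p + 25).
Standard form: ωn²/(p²+2ζωn·p+ωn²) gives ωn=5, ζ=2.8.
Overdamped (ζ = 2.8 > 1)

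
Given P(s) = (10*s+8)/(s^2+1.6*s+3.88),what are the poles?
Set denominator = 0: s^2 + 1.6*s + 3.88 = 0 → Poles: -0.8 + 1.8j, -0.8 - 1.8j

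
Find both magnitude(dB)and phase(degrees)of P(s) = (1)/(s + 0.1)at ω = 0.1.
Substitute s = j*0.1: P(j0.1) = 5 - 5j.
|P| = 20*log₁₀(sqrt(Re²+Im²)) = 16.99 dB.
∠P = atan2(Im, Re) = -45.00°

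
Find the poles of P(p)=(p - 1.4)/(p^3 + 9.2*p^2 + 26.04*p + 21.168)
Set denominator = 0: p^3 + 9.2*p^2 + 26.04*p + 21.168 = (p + 4.2)(p + 1.4)(p + 3.6) = 0 → Poles: -1.4, -3.6, -4.2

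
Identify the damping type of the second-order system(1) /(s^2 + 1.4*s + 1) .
Standard form: ωn²/(s²+2ζωn·s+ωn²) gives ωn=1, ζ=0.7.
Underdamped (ζ = 0.7 < 1)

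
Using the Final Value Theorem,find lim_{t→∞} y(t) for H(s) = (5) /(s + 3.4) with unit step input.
FVT: lim_{t→∞} y(t) = lim_{s→0} s*Y(s) where Y(s) = H(s)/s.
= lim_{s→0} H(s) = H(0) = num(0)/den(0) = 5/3.4 = 1.471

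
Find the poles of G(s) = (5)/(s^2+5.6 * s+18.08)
Set denominator = 0: s^2 + 5.6*s + 18.08 = 0 → Poles: -2.8 + 3.2j, -2.8 - 3.2j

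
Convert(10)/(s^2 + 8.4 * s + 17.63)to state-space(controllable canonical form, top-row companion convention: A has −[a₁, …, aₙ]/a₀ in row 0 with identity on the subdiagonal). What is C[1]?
Reachable canonical form: C = numerator coefficients (right-aligned, zero-padded to length n).
num = 10, C = [[0, 10]].
C[1] = 10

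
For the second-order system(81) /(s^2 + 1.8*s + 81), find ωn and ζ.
Standard form: ωn²/(s²+2ζωn·s+ωn²).
const=81=ωn² → ωn=9, s coeff=1.8=2ζωn → ζ=0.1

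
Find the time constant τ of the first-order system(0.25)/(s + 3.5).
First-order system: τ = -1/pole. Pole = -3.5. τ = -1/(-3.5) = 0.2857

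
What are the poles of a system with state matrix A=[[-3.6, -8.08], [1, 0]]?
Eigenvalues solve det(λI - A) = 0.
Characteristic polynomial: λ^2 + 3.6*λ + 8.08 = 0.
Roots: -1.8 + 2.2j, -1.8 - 2.2j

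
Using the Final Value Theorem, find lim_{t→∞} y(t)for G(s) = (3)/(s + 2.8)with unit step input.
FVT: lim_{t→∞} y(t) = lim_{s→0} s*Y(s) where Y(s) = G(s)/s.
= lim_{s→0} G(s) = G(0) = num(0)/den(0) = 3/2.8 = 1.071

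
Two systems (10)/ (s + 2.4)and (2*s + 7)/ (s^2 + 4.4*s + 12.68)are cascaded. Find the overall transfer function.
Series: H = H₁ · H₂ = (n₁·n₂)/(d₁·d₂).
Num: n₁·n₂ = 20*s + 70. Den: d₁·d₂ = s^3 + 6.8*s^2 + 23.24*s + 30.432.
H(s) = (20*s + 70)/(s^3 + 6.8*s^2 + 23.24*s + 30.432)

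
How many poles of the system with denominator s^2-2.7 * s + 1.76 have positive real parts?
s^2 - 2.7*s + 1.76 = (s - 1.6)(s - 1.1). Poles: 1.1, 1.6. RHP poles (Re>0): 2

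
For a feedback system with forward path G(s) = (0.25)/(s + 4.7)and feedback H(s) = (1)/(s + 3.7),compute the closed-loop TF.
Closed-loop T = G/(1+GH).
Numerator: G_num * H_den = 0.25*s + 0.925.
Denominator: G_den * H_den + G_num * H_num = (s^2 + 8.4*s + 17.39) + (0.25) = s^2 + 8.4*s + 17.64.
T(s) = (0.25*s + 0.925)/(s^2 + 8.4*s + 17.64)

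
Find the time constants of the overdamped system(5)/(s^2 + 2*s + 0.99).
Overdamped: real poles at -1.1, -0.9. τ = -1/pole → τ₁ = 0.9091, τ₂ = 1.111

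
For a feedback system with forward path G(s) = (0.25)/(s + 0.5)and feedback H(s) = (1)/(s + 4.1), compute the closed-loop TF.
Closed-loop T = G/(1+GH).
Numerator: G_num * H_den = 0.25*s + 1.025.
Denominator: G_den * H_den + G_num * H_num = (s^2 + 4.6*s + 2.05) + (0.25) = s^2 + 4.6*s + 2.3.
T(s) = (0.25*s + 1.025)/(s^2 + 4.6*s + 2.3)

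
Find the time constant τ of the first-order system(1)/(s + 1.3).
First-order system: τ = -1/pole. Pole = -1.3. τ = -1/(-1.3) = 0.7692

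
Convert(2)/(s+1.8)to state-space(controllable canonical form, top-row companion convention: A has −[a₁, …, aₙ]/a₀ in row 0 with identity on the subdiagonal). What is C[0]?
Reachable canonical form: C = numerator coefficients (right-aligned, zero-padded to length n).
num = 2, C = [[2]].
C[0] = 2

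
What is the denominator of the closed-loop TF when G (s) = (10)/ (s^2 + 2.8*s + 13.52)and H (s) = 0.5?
Characteristic poly = G_den * H_den + G_num * H_num = (s^2 + 2.8*s + 13.52) + (5) = s^2 + 2.8*s + 18.52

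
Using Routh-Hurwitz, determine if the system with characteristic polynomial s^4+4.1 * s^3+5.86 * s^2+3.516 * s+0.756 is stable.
Routh array:
s^4: [1, 5.86, 0.756]; s^3: [4.1, 3.516]; s^2: [5.00244, 0.756]; s^1: [2.89638]; s^0: [0.756]
First column: [1, 4.1, 5.00244, 2.89638, 0.756]. Sign changes = 0.
Yes, stable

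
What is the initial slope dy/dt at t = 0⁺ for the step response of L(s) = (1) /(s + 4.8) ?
IVT: y'(0⁺) = lim_{s→∞} s²·Y(s) = lim_{s→∞} s·L(s).
deg(num) = 0, deg(den) = 1, relative degree = 1, so s·L(s) → (leading num)/(leading den) = 1/1 = 1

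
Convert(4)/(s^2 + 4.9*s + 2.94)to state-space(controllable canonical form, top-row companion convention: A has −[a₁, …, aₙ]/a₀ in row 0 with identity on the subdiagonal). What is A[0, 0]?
Reachable canonical form for den = s^2 + 4.9*s + 2.94: top row of A = -[a₁,a₂,...,aₙ]/a₀, ones on the subdiagonal, zeros elsewhere.
A = [[-4.9, -2.94], [1, 0]].
A[0,0] = -4.9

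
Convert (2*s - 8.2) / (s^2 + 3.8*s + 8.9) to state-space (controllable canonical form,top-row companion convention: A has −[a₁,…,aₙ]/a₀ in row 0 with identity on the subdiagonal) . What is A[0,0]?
Reachable canonical form for den = s^2 + 3.8*s + 8.9: top row of A = -[a₁,a₂,...,aₙ]/a₀, ones on the subdiagonal, zeros elsewhere.
A = [[-3.8, -8.9], [1, 0]].
A[0,0] = -3.8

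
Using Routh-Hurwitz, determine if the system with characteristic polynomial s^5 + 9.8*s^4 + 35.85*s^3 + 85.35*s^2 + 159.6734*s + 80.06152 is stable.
Routh array:
s^5: [1, 35.85, 159.6734]; s^4: [9.8, 85.35, 80.06152]; s^3: [27.1408, 151.504]; s^2: [30.645, 80.06152]; s^1: [80.5972]; s^0: [80.06152]
First column: [1, 9.8, 27.1408, 30.645, 80.5972, 80.06152]. Sign changes = 0.
Yes, stable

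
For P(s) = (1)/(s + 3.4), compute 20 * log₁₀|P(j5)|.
Substitute s = j*5: P(j5) = 0.0929978 - 0.136761j.
|P(j5)| = sqrt(Re² + Im²) = 0.1654.
20*log₁₀(0.1654) = -15.63 dB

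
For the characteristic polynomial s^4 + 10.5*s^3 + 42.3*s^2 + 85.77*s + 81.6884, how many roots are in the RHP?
s^4 + 10.5*s^3 + 42.3*s^2 + 85.77*s + 81.6884 = (s + 4.1)(s + 3.4)(s^2 + 3*s + 5.86). Poles: -1.5 + 1.9j, -1.5 - 1.9j, -3.4, -4.1. RHP poles (Re>0): 0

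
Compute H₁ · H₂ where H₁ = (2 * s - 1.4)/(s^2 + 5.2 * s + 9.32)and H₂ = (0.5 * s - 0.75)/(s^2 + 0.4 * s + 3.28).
Series: H = H₁ · H₂ = (n₁·n₂)/(d₁·d₂).
Num: n₁·n₂ = s^2 - 2.2*s + 1.05. Den: d₁·d₂ = s^4 + 5.6*s^3 + 14.68*s^2 + 20.784*s + 30.5696.
H(s) = (s^2 - 2.2*s + 1.05)/(s^4 + 5.6*s^3 + 14.68*s^2 + 20.784*s + 30.5696)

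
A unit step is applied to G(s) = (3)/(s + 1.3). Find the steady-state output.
FVT: lim_{t→∞} y(t) = lim_{s→0} s*Y(s) where Y(s) = G(s)/s.
= lim_{s→0} G(s) = G(0) = num(0)/den(0) = 3/1.3 = 2.308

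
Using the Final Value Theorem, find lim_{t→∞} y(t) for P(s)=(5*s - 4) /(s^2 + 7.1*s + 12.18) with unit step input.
FVT: lim_{t→∞} y(t) = lim_{s→0} s*Y(s) where Y(s) = P(s)/s.
= lim_{s→0} P(s) = P(0) = num(0)/den(0) = -4/12.18 = -0.3284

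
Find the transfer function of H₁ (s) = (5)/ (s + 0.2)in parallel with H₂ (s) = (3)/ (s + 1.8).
Parallel: H = H₁ + H₂ = (n₁·d₂ + n₂·d₁)/(d₁·d₂).
n₁·d₂ = 5*s + 9. n₂·d₁ = 3*s + 0.6. Sum = 8*s + 9.6. d₁·d₂ = s^2 + 2*s + 0.36.
H(s) = (8*s + 9.6)/(s^2 + 2*s + 0.36)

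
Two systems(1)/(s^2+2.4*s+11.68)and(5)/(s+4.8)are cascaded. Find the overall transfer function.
Series: H = H₁ · H₂ = (n₁·n₂)/(d₁·d₂).
Num: n₁·n₂ = 5. Den: d₁·d₂ = s^3 + 7.2*s^2 + 23.2*s + 56.064.
H(s) = (5)/(s^3 + 7.2*s^2 + 23.2*s + 56.064)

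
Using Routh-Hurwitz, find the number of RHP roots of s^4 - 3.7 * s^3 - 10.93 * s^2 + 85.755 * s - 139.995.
Routh array:
s^4: [1, -10.93, -139.995]; s^3: [-3.7, 85.755]; s^2: [12.247, -139.995]; s^1: [43.4605]; s^0: [-139.995]
First column: [1, -3.7, 12.247, 43.4605, -139.995]. Sign changes = RHP roots = 3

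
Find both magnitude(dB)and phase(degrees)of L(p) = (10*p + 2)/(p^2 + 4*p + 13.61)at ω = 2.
Substitute p = j*2: L(j2) = 1.14626 + 1.12694j.
|L| = 20*log₁₀(sqrt(Re²+Im²)) = 4.12 dB.
∠L = atan2(Im, Re) = 44.51°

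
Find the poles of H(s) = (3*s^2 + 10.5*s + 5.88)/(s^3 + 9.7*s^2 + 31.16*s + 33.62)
Set denominator = 0: s^3 + 9.7*s^2 + 31.16*s + 33.62 = (s + 4.1)(s^2 + 5.6*s + 8.2) = 0 → Poles: -2.8 + 0.6j, -2.8 - 0.6j, -4.1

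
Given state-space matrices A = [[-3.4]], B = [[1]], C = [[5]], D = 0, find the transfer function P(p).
P(p) = C(pI - A)⁻¹B + D.
Characteristic polynomial det(pI - A) = p + 3.4.
Numerator from C·adj(pI-A)·B + D·det(pI-A) = 5.
P(p) = (5)/(p + 3.4)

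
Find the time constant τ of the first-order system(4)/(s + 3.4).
First-order system: τ = -1/pole. Pole = -3.4. τ = -1/(-3.4) = 0.2941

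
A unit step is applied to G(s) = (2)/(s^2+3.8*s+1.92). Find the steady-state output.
FVT: lim_{t→∞} y(t) = lim_{s→0} s*Y(s) where Y(s) = G(s)/s.
= lim_{s→0} G(s) = G(0) = num(0)/den(0) = 2/1.92 = 1.042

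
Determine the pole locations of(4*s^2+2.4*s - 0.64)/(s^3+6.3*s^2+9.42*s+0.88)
Set denominator = 0: s^3 + 6.3*s^2 + 9.42*s + 0.88 = (s + 0.1)(s + 4)(s + 2.2) = 0 → Poles: -0.1, -2.2, -4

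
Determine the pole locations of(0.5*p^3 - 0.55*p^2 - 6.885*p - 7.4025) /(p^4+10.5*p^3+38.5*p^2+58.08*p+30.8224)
Set denominator = 0: p^4 + 10.5*p^3 + 38.5*p^2 + 58.08*p + 30.8224 = (p + 1.4)(p + 1.6)(p + 3.2)(p + 4.3) = 0 → Poles: -1.4, -1.6, -3.2, -4.3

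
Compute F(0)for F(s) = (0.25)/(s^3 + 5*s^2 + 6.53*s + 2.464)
DC gain = F(0) = num(0)/den(0) = 0.25/2.464 = 0.1015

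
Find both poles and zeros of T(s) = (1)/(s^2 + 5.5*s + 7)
Set denominator = 0: s^2 + 5.5*s + 7 = (s + 2)(s + 3.5) = 0 → Poles: -2, -3.5
Numerator is a nonzero constant (1) → Zeros: none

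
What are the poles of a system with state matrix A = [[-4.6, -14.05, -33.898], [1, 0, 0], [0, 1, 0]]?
Eigenvalues solve det(λI - A) = 0.
Characteristic polynomial: λ^3 + 4.6*λ^2 + 14.05*λ + 33.898 = 0.
Factor: (λ + 3.4)(λ^2 + 1.2*λ + 9.97) = 0.
Roots: -0.6 + 3.1j, -0.6 - 3.1j, -3.4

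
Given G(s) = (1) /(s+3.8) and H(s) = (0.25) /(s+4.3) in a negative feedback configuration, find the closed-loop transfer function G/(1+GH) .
Closed-loop T = G/(1+GH).
Numerator: G_num * H_den = s + 4.3.
Denominator: G_den * H_den + G_num * H_num = (s^2 + 8.1*s + 16.34) + (0.25) = s^2 + 8.1*s + 16.59.
T(s) = (s + 4.3)/(s^2 + 8.1*s + 16.59)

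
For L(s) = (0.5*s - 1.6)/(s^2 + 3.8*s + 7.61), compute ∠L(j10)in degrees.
Substitute s = j*10: L(j10) = 0.0338504 - 0.0401957j.
∠L(j10) = atan2(Im, Re) = atan2(-0.0401957, 0.0338504) = -49.90°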